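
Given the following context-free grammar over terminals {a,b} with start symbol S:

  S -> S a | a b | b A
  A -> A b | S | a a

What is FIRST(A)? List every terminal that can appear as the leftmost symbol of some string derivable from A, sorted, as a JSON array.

FIRST iteration:
round 1:
  A via A→a a: +{a}
  S via S→a b: +{a}
  S via S→b A: +{b}
  S: {a,b}  A: {a}
round 2:
  A via A→S: +{b}
  S: {a,b}  A: {a,b}
round 3: (no change)
  S: {a,b}  A: {a,b}

FIRST(A) = ["a", "b"]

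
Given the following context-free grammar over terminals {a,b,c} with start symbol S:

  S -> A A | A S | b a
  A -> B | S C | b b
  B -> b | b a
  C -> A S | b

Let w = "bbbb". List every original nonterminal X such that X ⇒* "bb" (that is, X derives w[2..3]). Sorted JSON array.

CNF form of G:
  S -> A A | A S | T0 T1
  A -> S C | T0 T0 | T0 T1 | b
  B -> T0 T1 | b
  C -> A S | b
  T0 -> b
  T1 -> a

CYK table (by increasing span), restricted to cells inside w[2..3]:
  cell(2,2) b: {A,B,C,T0}  orig:{A,B,C}
  cell(3,3) b: {A,B,C,T0}  orig:{A,B,C}
  cell(2,3) bb: {A,S}

Original NTs in T[2,3] deriving "bb": ["A", "S"]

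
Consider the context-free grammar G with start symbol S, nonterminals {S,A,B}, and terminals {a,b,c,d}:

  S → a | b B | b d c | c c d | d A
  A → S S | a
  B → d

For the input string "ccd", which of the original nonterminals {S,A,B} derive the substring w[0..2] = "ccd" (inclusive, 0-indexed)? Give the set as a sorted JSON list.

CNF form of G:
  S -> T0 B | T0 X3 | T1 A | T2 X4 | a
  A -> S S | a
  B -> d
  T0 -> b
  T1 -> d
  T2 -> c
  X3 -> T1 T2
  X4 -> T2 T1

CYK fill (cells [i..j] with 0 ≤ i ≤ j ≤ 2 only):
  cell(0,0) c: {T2}  orig:{}
  cell(1,1) c: {T2}  orig:{}
  cell(2,2) d: {B,T1}  orig:{B}
  cell(0,1) cc: ∅
  cell(1,2) cd: {X4}  orig:{}
  cell(0,2) ccd: {S}

Original NTs in T[0,2] deriving "ccd": ["S"]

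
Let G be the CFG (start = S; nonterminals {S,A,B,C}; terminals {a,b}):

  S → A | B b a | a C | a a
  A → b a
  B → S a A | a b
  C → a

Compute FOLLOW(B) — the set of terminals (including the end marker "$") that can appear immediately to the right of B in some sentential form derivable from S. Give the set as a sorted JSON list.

Compute FIRST by fixpoint:
pass 1:
  A via A→b a: +{b}
  B via B→a b: +{a}
  C via C→a: +{a}
  S via S→A: +{b}
  S via S→B b a: +{a}
  S: {a,b}  A: {b}  B: {a}  C: {a}
pass 2:
  B via B→S a A: +{b}
  S: {a,b}  A: {b}  B: {a,b}  C: {a}
pass 3: (no change)
  S: {a,b}  A: {b}  B: {a,b}  C: {a}

FOLLOW sets:
FOLLOW(S) := {$}
pass 1:
  B→S a A: FOLLOW(S) ⊇ FIRST(a) = {a}; new: +{a}
  S→A: FOLLOW(A) ⊇ FOLLOW(S) ⊇ {$,a}; new: +{$,a}
  S→B b a: FOLLOW(B) ⊇ FIRST(b) = {b}; new: +{b}
  S→a C: FOLLOW(C) ⊇ FOLLOW(S) ⊇ {$,a}; new: +{$,a}
  FOLLOW(S)={$,a}  FOLLOW(A)={$,a}  FOLLOW(B)={b}  FOLLOW(C)={$,a}
pass 2:
  B→S a A: FOLLOW(A) ⊇ FOLLOW(B) ⊇ {b}; new: +{b}
  FOLLOW(S)={$,a}  FOLLOW(A)={$,a,b}  FOLLOW(B)={b}  FOLLOW(C)={$,a}
pass 3: done
  FOLLOW(S)={$,a}  FOLLOW(A)={$,a,b}  FOLLOW(B)={b}  FOLLOW(C)={$,a}

FOLLOW(B) = ["b"]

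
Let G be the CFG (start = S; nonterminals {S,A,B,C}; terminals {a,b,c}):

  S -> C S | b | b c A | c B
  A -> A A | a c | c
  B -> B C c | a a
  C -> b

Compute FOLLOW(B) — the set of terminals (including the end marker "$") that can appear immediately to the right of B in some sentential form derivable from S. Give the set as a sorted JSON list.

FIRST iteration:
pass 1:
  A via A→a c: +{a}
  A via A→c: +{c}
  B via B→a a: +{a}
  C via C→b: +{b}
  S via S→C S: +{b}
  S via S→c B: +{c}
  FIRST[S]={b,c}  FIRST[A]={a,c}  FIRST[B]={a}  FIRST[C]={b}
pass 2: (no change)
  FIRST[S]={b,c}  FIRST[A]={a,c}  FIRST[B]={a}  FIRST[C]={b}

FOLLOW iteration:
FOLLOW(S) := {$}
[1]
  A→A A: FOLLOW(A) ⊇ FIRST(A) = {a,c}; new: +{a,c}
  B→B C c: FOLLOW(B) ⊇ FIRST(C) = {b}; new: +{b}
  B→B C c: FOLLOW(C) ⊇ FIRST(c) = {c}; new: +{c}
  S→C S: FOLLOW(C) ⊇ FIRST(S) = {b,c}; new: +{b}
  S→b c A: FOLLOW(A) ⊇ FOLLOW(S) ⊇ {$}; new: +{$}
  S→c B: FOLLOW(B) ⊇ FOLLOW(S) ⊇ {$}; new: +{$}
  FOLLOW[S]={$}  FOLLOW[A]={$,a,c}  FOLLOW[B]={$,b}  FOLLOW[C]={b,c}
[2] (stable)
  FOLLOW[S]={$}  FOLLOW[A]={$,a,c}  FOLLOW[B]={$,b}  FOLLOW[C]={b,c}

FOLLOW(B) = ["$", "b"]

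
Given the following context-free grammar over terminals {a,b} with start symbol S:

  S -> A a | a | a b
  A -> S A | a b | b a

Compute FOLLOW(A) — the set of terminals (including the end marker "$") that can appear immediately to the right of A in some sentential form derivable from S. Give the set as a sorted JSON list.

FIRST sets, iterate to fixpoint:
pass 1:
  A via A→a b: +{a}
  A via A→b a: +{b}
  S via S→A a: +{a,b}
  FIRST[S]={a,b}  FIRST[A]={a,b}
pass 2: — fixpoint
  FIRST[S]={a,b}  FIRST[A]={a,b}

Compute FOLLOW by fixpoint:
FOLLOW(S) := {$}
round 1:
  A→S A: FOLLOW(S) ⊇ FIRST(A) = {a,b}; new: +{a,b}
  S→A a: FOLLOW(A) ⊇ FIRST(a) = {a}; new: +{a}
  FOLLOW[S]={$,a,b}  FOLLOW[A]={a}
round 2: — fixpoint
  FOLLOW[S]={$,a,b}  FOLLOW[A]={a}

FOLLOW(A) = ["a"]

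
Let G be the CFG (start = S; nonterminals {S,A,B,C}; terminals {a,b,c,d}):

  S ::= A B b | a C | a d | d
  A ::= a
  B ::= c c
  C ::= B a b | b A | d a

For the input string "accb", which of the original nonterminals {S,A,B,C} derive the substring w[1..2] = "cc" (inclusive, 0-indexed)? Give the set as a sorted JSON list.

Convert to CNF:
  S -> A X5 | T1 C | T1 T3 | d
  A -> a
  B -> T0 T0
  C -> B X4 | T2 A | T3 T1
  T0 -> c
  T1 -> a
  T2 -> b
  T3 -> d
  X4 -> T1 T2
  X5 -> B T2

Fill CYK table bottom-up (cells [i..j] with 1 ≤ i ≤ j ≤ 2 only):
  [1..1]={T0}  "c"  orig:{}
  [2..2]={T0}  "c"  orig:{}
  [1..2]={B}  "cc"

Original NTs in T[1,2] deriving "cc": ["B"]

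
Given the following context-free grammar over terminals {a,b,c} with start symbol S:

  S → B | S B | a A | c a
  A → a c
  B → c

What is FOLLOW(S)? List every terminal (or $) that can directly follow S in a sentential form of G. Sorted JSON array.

FIRST sets, iterate to fixpoint:
round 1:
  A via A→a c: +{a}
  B via B→c: +{c}
  S via S→B: +{c}
  S via S→a A: +{a}
  S: {a,c}  A: {a}  B: {c}
round 2: (stable)
  S: {a,c}  A: {a}  B: {c}

FOLLOW sets:
FOLLOW(S) := {$}
iter 1:
  S→B: FOLLOW(B) ⊇ FOLLOW(S) ⊇ {$}; new: +{$}
  S→S B: FOLLOW(S) ⊇ FIRST(B) = {c}; new: +{c}
  S→S B: FOLLOW(B) ⊇ FOLLOW(S) ⊇ {$,c}; new: +{c}
  S→a A: FOLLOW(A) ⊇ FOLLOW(S) ⊇ {$,c}; new: +{$,c}
  FOLLOW(S)={$,c}  FOLLOW(A)={$,c}  FOLLOW(B)={$,c}
iter 2: — fixpoint
  FOLLOW(S)={$,c}  FOLLOW(A)={$,c}  FOLLOW(B)={$,c}

FOLLOW(S) = ["$", "c"]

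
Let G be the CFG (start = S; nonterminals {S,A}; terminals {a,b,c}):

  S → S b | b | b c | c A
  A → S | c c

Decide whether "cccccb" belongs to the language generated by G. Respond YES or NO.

Convert to CNF:
  S -> S T0 | T0 T1 | T1 A | b
  A -> S T0 | T0 T1 | T1 A | T1 T1 | b
  T0 -> b
  T1 -> c

Fill CYK table bottom-up:
  T[0,0] 'c' = {T1}  orig:{}
  T[1,1] 'c' = {T1}  orig:{}
  T[2,2] 'c' = {T1}  orig:{}
  T[3,3] 'c' = {T1}  orig:{}
  T[4,4] 'c' = {T1}  orig:{}
  T[5,5] 'b' = {A,S,T0}  orig:{A,S}
  T[0,1] 'cc' = {A}
  T[1,2] 'cc' = {A}
  T[2,3] 'cc' = {A}
  T[3,4] 'cc' = {A}
  T[4,5] 'cb' = {A,S}
  T[0,2] 'ccc' = {A,S}
  T[1,3] 'ccc' = {A,S}
  T[2,4] 'ccc' = {A,S}
  T[3,5] 'ccb' = {A,S}
  T[0,3] 'cccc' = {A,S}
  T[1,4] 'cccc' = {A,S}
  T[2,5] 'cccb' = {A,S}
  T[0,4] 'ccccc' = {A,S}
  T[1,5] 'ccccb' = {A,S}
  T[0,5] 'cccccb' = {A,S}

S ∈ T[0,5] ⇒ YES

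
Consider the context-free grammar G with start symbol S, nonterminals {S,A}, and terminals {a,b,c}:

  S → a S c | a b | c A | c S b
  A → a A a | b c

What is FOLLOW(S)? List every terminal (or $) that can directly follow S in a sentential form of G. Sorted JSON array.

FIRST sets, iterate to fixpoint:
pass 1:
  A via A→a A a: +{a}
  A via A→b c: +{b}
  S via S→a S c: +{a}
  S via S→c A: +{c}
  FIRST(S)={a,c}  FIRST(A)={a,b}
pass 2: (stable)
  FIRST(S)={a,c}  FIRST(A)={a,b}

FOLLOW sets:
seed FOLLOW(S) with $
[1]
  A→a A a: FOLLOW(A) ⊇ FIRST(a) = {a}; new: +{a}
  S→a S c: FOLLOW(S) ⊇ FIRST(c) = {c}; new: +{c}
  S→c A: FOLLOW(A) ⊇ FOLLOW(S) ⊇ {$,c}; new: +{$,c}
  S→c S b: FOLLOW(S) ⊇ FIRST(b) = {b}; new: +{b}
  FOLLOW[S]={$,b,c}  FOLLOW[A]={$,a,c}
[2]
  S→c A: FOLLOW(A) ⊇ FOLLOW(S) ⊇ {$,b,c}; new: +{b}
  FOLLOW[S]={$,b,c}  FOLLOW[A]={$,a,b,c}
[3] (stable)
  FOLLOW[S]={$,b,c}  FOLLOW[A]={$,a,b,c}

FOLLOW(S) = ["$", "b", "c"]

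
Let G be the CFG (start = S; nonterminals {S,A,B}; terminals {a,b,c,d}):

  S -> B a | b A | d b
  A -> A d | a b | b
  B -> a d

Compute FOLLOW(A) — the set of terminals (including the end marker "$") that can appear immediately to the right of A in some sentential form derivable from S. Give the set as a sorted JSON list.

FIRST iteration:
pass 1:
  A via A→a b: +{a}
  A via A→b: +{b}
  B via B→a d: +{a}
  S via S→B a: +{a}
  S via S→b A: +{b}
  S via S→d b: +{d}
  S: {a,b,d}  A: {a,b}  B: {a}
pass 2: (no change)
  S: {a,b,d}  A: {a,b}  B: {a}

Compute FOLLOW by fixpoint:
initialize: $ ∈ FOLLOW(S)
pass 1:
  A→A d: FOLLOW(A) ⊇ FIRST(d) = {d}; new: +{d}
  S→B a: FOLLOW(B) ⊇ FIRST(a) = {a}; new: +{a}
  S→b A: FOLLOW(A) ⊇ FOLLOW(S) ⊇ {$}; new: +{$}
  FOLLOW[S]={$}  FOLLOW[A]={$,d}  FOLLOW[B]={a}
pass 2: (stable)
  FOLLOW[S]={$}  FOLLOW[A]={$,d}  FOLLOW[B]={a}

FOLLOW(A) = ["$", "d"]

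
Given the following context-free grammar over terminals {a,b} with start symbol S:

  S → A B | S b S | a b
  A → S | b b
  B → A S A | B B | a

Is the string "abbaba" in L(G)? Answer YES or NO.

Convert to CNF:
  S -> A B | S X4 | T1 T0
  A -> A B | S X2 | T0 T0 | T1 T0
  B -> A X3 | B B | a
  T0 -> b
  T1 -> a
  X2 -> T0 S
  X3 -> S A
  X4 -> T0 S

CYK table (by increasing span):
  T[0,0] 'a' = {B,T1}  orig:{B}
  T[1,1] 'b' = {T0}  orig:{}
  T[2,2] 'b' = {T0}  orig:{}
  T[3,3] 'a' = {B,T1}  orig:{B}
  T[4,4] 'b' = {T0}  orig:{}
  T[5,5] 'a' = {B,T1}  orig:{B}
  T[0,1] 'ab' = {A,S}
  T[1,2] 'bb' = {A}
  T[2,3] 'ba' = ∅
  T[3,4] 'ab' = {A,S}
  T[4,5] 'ba' = ∅
  T[0,2] 'abb' = ∅
  T[1,3] 'bba' = {A,S}
  T[2,4] 'bab' = {X2,X4}  orig:{}
  T[3,5] 'aba' = {A,S}
  T[0,3] 'abba' = ∅
  T[1,4] 'bbab' = ∅
  T[2,5] 'baba' = {X2,X4}  orig:{}
  T[0,4] 'abbab' = {A,S}
  T[1,5] 'bbaba' = ∅
  T[0,5] 'abbaba' = {A,S}

S ∈ T[0,5] ⇒ YES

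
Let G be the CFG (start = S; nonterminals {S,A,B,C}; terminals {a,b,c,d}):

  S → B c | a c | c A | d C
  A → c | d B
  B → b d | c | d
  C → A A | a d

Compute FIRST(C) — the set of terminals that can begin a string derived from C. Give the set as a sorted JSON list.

Compute FIRST by fixpoint:
iter 1:
  A via A→c: +{c}
  A via A→d B: +{d}
  B via B→b d: +{b}
  B via B→c: +{c}
  B via B→d: +{d}
  C via C→A A: +{c,d}
  C via C→a d: +{a}
  S via S→B c: +{b,c,d}
  S via S→a c: +{a}
  FIRST(S)={a,b,c,d}  FIRST(A)={c,d}  FIRST(B)={b,c,d}  FIRST(C)={a,c,d}
iter 2: (no change)
  FIRST(S)={a,b,c,d}  FIRST(A)={c,d}  FIRST(B)={b,c,d}  FIRST(C)={a,c,d}

FIRST(C) = ["a", "c", "d"]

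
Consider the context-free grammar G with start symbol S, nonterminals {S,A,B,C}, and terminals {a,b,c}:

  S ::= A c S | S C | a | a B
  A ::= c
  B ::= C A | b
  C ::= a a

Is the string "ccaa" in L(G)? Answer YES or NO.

CNF form of G:
  S -> A X2 | S C | T0 B | a
  A -> c
  B -> C A | b
  C -> T0 T0
  T0 -> a
  T1 -> c
  X2 -> T1 S

CYK table (by increasing span):
  cell(0,0) c: {A,T1}  orig:{A}
  cell(1,1) c: {A,T1}  orig:{A}
  cell(2,2) a: {S,T0}  orig:{S}
  cell(3,3) a: {S,T0}  orig:{S}
  cell(0,1) cc: ∅
  cell(1,2) ca: {X2}  orig:{}
  cell(2,3) aa: {C}
  cell(0,2) cca: {S}
  cell(1,3) caa: ∅
  cell(0,3) ccaa: ∅

S ∉ T[0,3] ⇒ NO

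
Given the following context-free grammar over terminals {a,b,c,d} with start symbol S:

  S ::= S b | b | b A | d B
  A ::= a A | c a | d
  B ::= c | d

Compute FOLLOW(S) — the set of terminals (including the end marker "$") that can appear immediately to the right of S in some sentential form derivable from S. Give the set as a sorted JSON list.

Compute FIRST by fixpoint:
[1]
  A via A→a A: +{a}
  A via A→c a: +{c}
  A via A→d: +{d}
  B via B→c: +{c}
  B via B→d: +{d}
  S via S→b: +{b}
  S via S→d B: +{d}
  FIRST[S]={b,d}  FIRST[A]={a,c,d}  FIRST[B]={c,d}
[2] (stable)
  FIRST[S]={b,d}  FIRST[A]={a,c,d}  FIRST[B]={c,d}

Compute FOLLOW by fixpoint:
initialize: $ ∈ FOLLOW(S)
[1]
  S→S b: FOLLOW(S) ⊇ FIRST(b) = {b}; new: +{b}
  S→b A: FOLLOW(A) ⊇ FOLLOW(S) ⊇ {$,b}; new: +{$,b}
  S→d B: FOLLOW(B) ⊇ FOLLOW(S) ⊇ {$,b}; new: +{$,b}
  FOLLOW[S]={$,b}  FOLLOW[A]={$,b}  FOLLOW[B]={$,b}
[2] done
  FOLLOW[S]={$,b}  FOLLOW[A]={$,b}  FOLLOW[B]={$,b}

FOLLOW(S) = ["$", "b"]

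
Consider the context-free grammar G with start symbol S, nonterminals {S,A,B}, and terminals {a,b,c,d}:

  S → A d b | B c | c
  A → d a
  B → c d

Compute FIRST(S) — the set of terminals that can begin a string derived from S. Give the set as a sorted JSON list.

FIRST sets, iterate to fixpoint:
pass 1:
  A via A→d a: +{d}
  B via B→c d: +{c}
  S via S→A d b: +{d}
  S via S→B c: +{c}
  FIRST[S]={c,d}  FIRST[A]={d}  FIRST[B]={c}
pass 2: (no change)
  FIRST[S]={c,d}  FIRST[A]={d}  FIRST[B]={c}

FIRST(S) = ["c", "d"]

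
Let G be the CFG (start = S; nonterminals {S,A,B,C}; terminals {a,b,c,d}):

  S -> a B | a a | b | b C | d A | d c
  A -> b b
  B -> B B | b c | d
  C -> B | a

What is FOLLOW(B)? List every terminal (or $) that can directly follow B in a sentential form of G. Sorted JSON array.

FIRST iteration:
iter 1:
  A via A→b b: +{b}
  B via B→b c: +{b}
  B via B→d: +{d}
  C via C→B: +{b,d}
  C via C→a: +{a}
  S via S→a B: +{a}
  S via S→b: +{b}
  S via S→d A: +{d}
  FIRST[S]={a,b,d}  FIRST[A]={b}  FIRST[B]={b,d}  FIRST[C]={a,b,d}
iter 2: (stable)
  FIRST[S]={a,b,d}  FIRST[A]={b}  FIRST[B]={b,d}  FIRST[C]={a,b,d}

Compute FOLLOW by fixpoint:
FOLLOW(S) := {$}
iter 1:
  B→B B: FOLLOW(B) ⊇ FIRST(B) = {b,d}; new: +{b,d}
  S→a B: FOLLOW(B) ⊇ FOLLOW(S) ⊇ {$}; new: +{$}
  S→b C: FOLLOW(C) ⊇ FOLLOW(S) ⊇ {$}; new: +{$}
  S→d A: FOLLOW(A) ⊇ FOLLOW(S) ⊇ {$}; new: +{$}
  S: {$}  A: {$}  B: {$,b,d}  C: {$}
iter 2: (stable)
  S: {$}  A: {$}  B: {$,b,d}  C: {$}

FOLLOW(B) = ["$", "b", "d"]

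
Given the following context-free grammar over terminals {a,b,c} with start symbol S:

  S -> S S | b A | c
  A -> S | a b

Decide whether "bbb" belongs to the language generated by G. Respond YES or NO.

CNF form of G:
  S -> S S | T1 A | c
  A -> S S | T0 T1 | T1 A | c
  T0 -> a
  T1 -> b

CYK fill:
  T[0,0] 'b' = {T1}  orig:{}
  T[1,1] 'b' = {T1}  orig:{}
  T[2,2] 'b' = {T1}  orig:{}
  T[0,1] 'bb' = ∅
  T[1,2] 'bb' = ∅
  T[0,2] 'bbb' = ∅

S ∉ T[0,2] ⇒ NO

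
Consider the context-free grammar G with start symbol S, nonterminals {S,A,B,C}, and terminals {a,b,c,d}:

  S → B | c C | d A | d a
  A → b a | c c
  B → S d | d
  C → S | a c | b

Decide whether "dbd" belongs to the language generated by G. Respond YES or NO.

Convert to CNF:
  S -> S T3 | T2 C | T3 A | T3 T1 | d
  A -> T0 T1 | T2 T2
  B -> S T3 | d
  C -> S T3 | T1 T2 | T2 C | T3 A | T3 T1 | b | d
  T0 -> b
  T1 -> a
  T2 -> c
  T3 -> d

Fill CYK table bottom-up:
  T[0,0] 'd' = {B,C,S,T3}  orig:{B,C,S}
  T[1,1] 'b' = {C,T0}  orig:{C}
  T[2,2] 'd' = {B,C,S,T3}  orig:{B,C,S}
  T[0,1] 'db' = ∅
  T[1,2] 'bd' = ∅
  T[0,2] 'dbd' = ∅

S ∉ T[0,2] ⇒ NO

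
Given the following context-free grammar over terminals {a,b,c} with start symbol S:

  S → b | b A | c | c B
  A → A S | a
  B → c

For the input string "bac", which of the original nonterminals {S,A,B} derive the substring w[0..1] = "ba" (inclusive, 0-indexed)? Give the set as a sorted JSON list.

CNF form of G:
  S -> T0 A | T1 B | b | c
  A -> A S | a
  B -> c
  T0 -> b
  T1 -> c

CYK fill — only the sub-triangle for w[0..1]:
  [0..0]={S,T0}  "b"  orig:{S}
  [1..1]={A}  "a"
  [0..1]={S}  "ba"

Original NTs in T[0,1] deriving "ba": ["S"]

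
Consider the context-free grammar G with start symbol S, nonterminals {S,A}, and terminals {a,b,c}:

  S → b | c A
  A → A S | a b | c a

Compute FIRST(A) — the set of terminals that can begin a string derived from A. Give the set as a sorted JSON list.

Compute FIRST by fixpoint:
pass 1:
  A via A→a b: +{a}
  A via A→c a: +{c}
  S via S→b: +{b}
  S via S→c A: +{c}
  FIRST(S)={b,c}  FIRST(A)={a,c}
pass 2: done
  FIRST(S)={b,c}  FIRST(A)={a,c}

FIRST(A) = ["a", "c"]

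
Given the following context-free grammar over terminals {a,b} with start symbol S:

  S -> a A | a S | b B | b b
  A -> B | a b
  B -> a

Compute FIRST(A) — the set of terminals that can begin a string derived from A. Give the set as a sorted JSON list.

Compute FIRST by fixpoint:
round 1:
  A via A→a b: +{a}
  B via B→a: +{a}
  S via S→a A: +{a}
  S via S→b B: +{b}
  FIRST[S]={a,b}  FIRST[A]={a}  FIRST[B]={a}
round 2: — fixpoint
  FIRST[S]={a,b}  FIRST[A]={a}  FIRST[B]={a}

FIRST(A) = ["a"]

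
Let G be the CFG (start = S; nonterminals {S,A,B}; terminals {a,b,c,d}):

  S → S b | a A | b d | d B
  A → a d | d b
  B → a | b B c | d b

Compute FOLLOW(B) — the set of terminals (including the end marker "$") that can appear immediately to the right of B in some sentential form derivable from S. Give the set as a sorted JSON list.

FIRST iteration:
[1]
  A via A→a d: +{a}
  A via A→d b: +{d}
  B via B→a: +{a}
  B via B→b B c: +{b}
  B via B→d b: +{d}
  S via S→a A: +{a}
  S via S→b d: +{b}
  S via S→d B: +{d}
  S: {a,b,d}  A: {a,d}  B: {a,b,d}
[2] (stable)
  S: {a,b,d}  A: {a,d}  B: {a,b,d}

Compute FOLLOW by fixpoint:
FOLLOW(S) := {$}
round 1:
  B→b B c: FOLLOW(B) ⊇ FIRST(c) = {c}; new: +{c}
  S→S b: FOLLOW(S) ⊇ FIRST(b) = {b}; new: +{b}
  S→a A: FOLLOW(A) ⊇ FOLLOW(S) ⊇ {$,b}; new: +{$,b}
  S→d B: FOLLOW(B) ⊇ FOLLOW(S) ⊇ {$,b}; new: +{$,b}
  S: {$,b}  A: {$,b}  B: {$,b,c}
round 2: done
  S: {$,b}  A: {$,b}  B: {$,b,c}

FOLLOW(B) = ["$", "b", "c"]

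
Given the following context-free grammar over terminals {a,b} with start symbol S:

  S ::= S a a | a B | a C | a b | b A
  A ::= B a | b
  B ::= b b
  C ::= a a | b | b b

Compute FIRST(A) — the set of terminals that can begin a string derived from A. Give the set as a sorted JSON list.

Compute FIRST by fixpoint:
[1]
  A via A→b: +{b}
  B via B→b b: +{b}
  C via C→a a: +{a}
  C via C→b: +{b}
  S via S→a B: +{a}
  S via S→b A: +{b}
  FIRST[S]={a,b}  FIRST[A]={b}  FIRST[B]={b}  FIRST[C]={a,b}
[2] (stable)
  FIRST[S]={a,b}  FIRST[A]={b}  FIRST[B]={b}  FIRST[C]={a,b}

FIRST(A) = ["b"]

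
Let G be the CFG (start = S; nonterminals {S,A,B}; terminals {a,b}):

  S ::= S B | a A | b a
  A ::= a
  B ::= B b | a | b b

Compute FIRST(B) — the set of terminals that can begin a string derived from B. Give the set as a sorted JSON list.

FIRST sets, iterate to fixpoint:
pass 1:
  A via A→a: +{a}
  B via B→a: +{a}
  B via B→b b: +{b}
  S via S→a A: +{a}
  S via S→b a: +{b}
  S: {a,b}  A: {a}  B: {a,b}
pass 2: — fixpoint
  S: {a,b}  A: {a}  B: {a,b}

FIRST(B) = ["a", "b"]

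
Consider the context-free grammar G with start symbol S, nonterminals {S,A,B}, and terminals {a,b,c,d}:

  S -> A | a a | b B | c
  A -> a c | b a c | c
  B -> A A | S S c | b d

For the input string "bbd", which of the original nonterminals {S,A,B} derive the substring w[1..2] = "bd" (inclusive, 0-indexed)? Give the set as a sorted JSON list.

Convert to CNF:
  S -> T0 T0 | T0 T1 | T2 B | T2 X6 | c
  A -> T0 T1 | T2 X4 | c
  B -> A A | S X5 | T2 T3
  T0 -> a
  T1 -> c
  T2 -> b
  T3 -> d
  X4 -> T0 T1
  X5 -> S T1
  X6 -> T0 T1

Fill CYK table bottom-up (cells [i..j] with 1 ≤ i ≤ j ≤ 2 only):
  T[1,1] 'b' = {T2}  orig:{}
  T[2,2] 'd' = {T3}  orig:{}
  T[1,2] 'bd' = {B}

Original NTs in T[1,2] deriving "bd": ["B"]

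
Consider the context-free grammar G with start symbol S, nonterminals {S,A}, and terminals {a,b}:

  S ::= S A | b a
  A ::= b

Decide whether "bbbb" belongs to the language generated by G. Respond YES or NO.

Convert to CNF:
  S -> S A | T0 T1
  A -> b
  T0 -> b
  T1 -> a

Fill CYK table bottom-up:
  T[0,0] 'b' = {A,T0}  orig:{A}
  T[1,1] 'b' = {A,T0}  orig:{A}
  T[2,2] 'b' = {A,T0}  orig:{A}
  T[3,3] 'b' = {A,T0}  orig:{A}
  T[0,1] 'bb' = ∅
  T[1,2] 'bb' = ∅
  T[2,3] 'bb' = ∅
  T[0,2] 'bbb' = ∅
  T[1,3] 'bbb' = ∅
  T[0,3] 'bbbb' = ∅

S ∉ T[0,3] ⇒ NO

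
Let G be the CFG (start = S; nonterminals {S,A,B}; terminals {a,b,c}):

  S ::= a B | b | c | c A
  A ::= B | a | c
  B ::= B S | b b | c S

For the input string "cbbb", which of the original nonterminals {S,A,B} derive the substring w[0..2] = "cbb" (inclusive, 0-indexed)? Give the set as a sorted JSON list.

Convert to CNF:
  S -> T1 A | T2 B | b | c
  A -> B S | T0 T0 | T1 S | a | c
  B -> B S | T0 T0 | T1 S
  T0 -> b
  T1 -> c
  T2 -> a

CYK fill — only the sub-triangle for w[0..2]:
  cell(0,0) c: {A,S,T1}  orig:{A,S}
  cell(1,1) b: {S,T0}  orig:{S}
  cell(2,2) b: {S,T0}  orig:{S}
  cell(0,1) cb: {A,B}
  cell(1,2) bb: {A,B}
  cell(0,2) cbb: {A,B,S}

Original NTs in T[0,2] deriving "cbb": ["A", "B", "S"]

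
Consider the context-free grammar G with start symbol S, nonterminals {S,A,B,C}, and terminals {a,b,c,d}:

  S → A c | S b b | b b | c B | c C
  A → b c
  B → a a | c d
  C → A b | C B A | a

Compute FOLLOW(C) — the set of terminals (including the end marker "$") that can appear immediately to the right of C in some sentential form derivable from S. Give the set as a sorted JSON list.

FIRST sets, iterate to fixpoint:
pass 1:
  A via A→b c: +{b}
  B via B→a a: +{a}
  B via B→c d: +{c}
  C via C→A b: +{b}
  C via C→a: +{a}
  S via S→A c: +{b}
  S via S→c B: +{c}
  FIRST(S)={b,c}  FIRST(A)={b}  FIRST(B)={a,c}  FIRST(C)={a,b}
pass 2: done
  FIRST(S)={b,c}  FIRST(A)={b}  FIRST(B)={a,c}  FIRST(C)={a,b}

FOLLOW sets:
FOLLOW(S) := {$}
pass 1:
  C→A b: FOLLOW(A) ⊇ FIRST(b) = {b}; new: +{b}
  C→C B A: FOLLOW(C) ⊇ FIRST(B) = {a,c}; new: +{a,c}
  C→C B A: FOLLOW(B) ⊇ FIRST(A) = {b}; new: +{b}
  C→C B A: FOLLOW(A) ⊇ FOLLOW(C) ⊇ {a,c}; new: +{a,c}
  S→S b b: FOLLOW(S) ⊇ FIRST(b) = {b}; new: +{b}
  S→c B: FOLLOW(B) ⊇ FOLLOW(S) ⊇ {$,b}; new: +{$}
  S→c C: FOLLOW(C) ⊇ FOLLOW(S) ⊇ {$,b}; new: +{$,b}
  S: {$,b}  A: {a,b,c}  B: {$,b}  C: {$,a,b,c}
pass 2:
  C→C B A: FOLLOW(A) ⊇ FOLLOW(C) ⊇ {$,a,b,c}; new: +{$}
  S: {$,b}  A: {$,a,b,c}  B: {$,b}  C: {$,a,b,c}
pass 3: (no change)
  S: {$,b}  A: {$,a,b,c}  B: {$,b}  C: {$,a,b,c}

FOLLOW(C) = ["$", "a", "b", "c"]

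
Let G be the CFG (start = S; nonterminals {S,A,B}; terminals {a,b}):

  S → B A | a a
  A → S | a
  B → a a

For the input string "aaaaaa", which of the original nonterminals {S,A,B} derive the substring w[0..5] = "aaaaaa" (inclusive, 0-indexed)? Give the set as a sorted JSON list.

CNF form of G:
  S -> B A | T0 T0
  A -> B A | T0 T0 | a
  B -> T0 T0
  T0 -> a

CYK fill (cells [i..j] with 0 ≤ i ≤ j ≤ 5 only):
  [0..0]={A,T0}  "a"  orig:{A}
  [1..1]={A,T0}  "a"  orig:{A}
  [2..2]={A,T0}  "a"  orig:{A}
  [3..3]={A,T0}  "a"  orig:{A}
  [4..4]={A,T0}  "a"  orig:{A}
  [5..5]={A,T0}  "a"  orig:{A}
  [0..1]={A,B,S}  "aa"
  [1..2]={A,B,S}  "aa"
  [2..3]={A,B,S}  "aa"
  [3..4]={A,B,S}  "aa"
  [4..5]={A,B,S}  "aa"
  [0..2]={A,S}  "aaa"
  [1..3]={A,S}  "aaa"
  [2..4]={A,S}  "aaa"
  [3..5]={A,S}  "aaa"
  [0..3]={A,S}  "aaaa"
  [1..4]={A,S}  "aaaa"
  [2..5]={A,S}  "aaaa"
  [0..4]={A,S}  "aaaaa"
  [1..5]={A,S}  "aaaaa"
  [0..5]={A,S}  "aaaaaa"

Original NTs in T[0,5] deriving "aaaaaa": ["A", "S"]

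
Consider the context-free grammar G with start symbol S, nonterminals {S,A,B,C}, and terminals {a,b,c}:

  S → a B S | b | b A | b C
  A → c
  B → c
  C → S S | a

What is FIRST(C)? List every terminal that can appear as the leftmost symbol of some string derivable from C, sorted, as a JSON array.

Compute FIRST by fixpoint:
[1]
  A via A→c: +{c}
  B via B→c: +{c}
  C via C→a: +{a}
  S via S→a B S: +{a}
  S via S→b: +{b}
  S: {a,b}  A: {c}  B: {c}  C: {a}
[2]
  C via C→S S: +{b}
  S: {a,b}  A: {c}  B: {c}  C: {a,b}
[3] (stable)
  S: {a,b}  A: {c}  B: {c}  C: {a,b}

FIRST(C) = ["a", "b"]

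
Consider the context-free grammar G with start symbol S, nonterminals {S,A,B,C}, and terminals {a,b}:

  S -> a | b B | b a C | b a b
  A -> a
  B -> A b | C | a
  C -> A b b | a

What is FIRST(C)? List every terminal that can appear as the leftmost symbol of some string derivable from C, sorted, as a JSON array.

FIRST sets, iterate to fixpoint:
pass 1:
  A via A→a: +{a}
  B via B→A b: +{a}
  C via C→A b b: +{a}
  S via S→a: +{a}
  S via S→b B: +{b}
  S: {a,b}  A: {a}  B: {a}  C: {a}
pass 2: done
  S: {a,b}  A: {a}  B: {a}  C: {a}

FIRST(C) = ["a"]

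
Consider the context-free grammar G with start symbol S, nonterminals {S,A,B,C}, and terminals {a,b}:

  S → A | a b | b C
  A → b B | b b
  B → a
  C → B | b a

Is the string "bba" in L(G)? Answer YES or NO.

Convert to CNF:
  S -> T0 B | T0 C | T0 T0 | T1 T0
  A -> T0 B | T0 T0
  B -> a
  C -> T0 T1 | a
  T0 -> b
  T1 -> a

CYK fill:
  T[0,0] 'b' = {T0}  orig:{}
  T[1,1] 'b' = {T0}  orig:{}
  T[2,2] 'a' = {B,C,T1}  orig:{B,C}
  T[0,1] 'bb' = {A,S}
  T[1,2] 'ba' = {A,C,S}
  T[0,2] 'bba' = {S}

S ∈ T[0,2] ⇒ YES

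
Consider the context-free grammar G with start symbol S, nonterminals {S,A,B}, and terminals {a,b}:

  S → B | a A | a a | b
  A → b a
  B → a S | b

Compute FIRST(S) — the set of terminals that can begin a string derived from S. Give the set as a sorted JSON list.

FIRST sets, iterate to fixpoint:
pass 1:
  A via A→b a: +{b}
  B via B→a S: +{a}
  B via B→b: +{b}
  S via S→B: +{a,b}
  FIRST[S]={a,b}  FIRST[A]={b}  FIRST[B]={a,b}
pass 2: — fixpoint
  FIRST[S]={a,b}  FIRST[A]={b}  FIRST[B]={a,b}

FIRST(S) = ["a", "b"]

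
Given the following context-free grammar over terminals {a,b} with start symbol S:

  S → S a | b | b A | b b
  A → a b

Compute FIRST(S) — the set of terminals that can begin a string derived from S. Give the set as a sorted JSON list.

FIRST iteration:
iter 1:
  A via A→a b: +{a}
  S via S→b: +{b}
  S: {b}  A: {a}
iter 2: (no change)
  S: {b}  A: {a}

FIRST(S) = ["b"]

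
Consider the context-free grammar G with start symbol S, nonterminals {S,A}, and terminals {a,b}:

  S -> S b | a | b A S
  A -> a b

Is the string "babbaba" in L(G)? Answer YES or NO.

CNF form of G:
  S -> S T1 | T1 X2 | a
  A -> T0 T1
  T0 -> a
  T1 -> b
  X2 -> A S

CYK table (by increasing span):
  T[0,0] 'b' = {T1}  orig:{}
  T[1,1] 'a' = {S,T0}  orig:{S}
  T[2,2] 'b' = {T1}  orig:{}
  T[3,3] 'b' = {T1}  orig:{}
  T[4,4] 'a' = {S,T0}  orig:{S}
  T[5,5] 'b' = {T1}  orig:{}
  T[6,6] 'a' = {S,T0}  orig:{S}
  T[0,1] 'ba' = ∅
  T[1,2] 'ab' = {A,S}
  T[2,3] 'bb' = ∅
  T[3,4] 'ba' = ∅
  T[4,5] 'ab' = {A,S}
  T[5,6] 'ba' = ∅
  T[0,2] 'bab' = ∅
  T[1,3] 'abb' = {S}
  T[2,4] 'bba' = ∅
  T[3,5] 'bab' = ∅
  T[4,6] 'aba' = {X2}  orig:{}
  T[0,3] 'babb' = ∅
  T[1,4] 'abba' = ∅
  T[2,5] 'bbab' = ∅
  T[3,6] 'baba' = {S}
  T[0,4] 'babba' = ∅
  T[1,5] 'abbab' = ∅
  T[2,6] 'bbaba' = ∅
  T[0,5] 'babbab' = ∅
  T[1,6] 'abbaba' = {X2}  orig:{}
  T[0,6] 'babbaba' = {S}

S ∈ T[0,6] ⇒ YES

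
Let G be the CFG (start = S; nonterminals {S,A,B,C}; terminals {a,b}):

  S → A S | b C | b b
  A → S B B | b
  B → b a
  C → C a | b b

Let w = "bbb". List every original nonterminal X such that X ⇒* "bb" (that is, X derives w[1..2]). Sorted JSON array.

CNF form of G:
  S -> A S | T0 C | T0 T0
  A -> S X2 | b
  B -> T0 T1
  C -> C T1 | T0 T0
  T0 -> b
  T1 -> a
  X2 -> B B

CYK table (by increasing span) (cells [i..j] with 1 ≤ i ≤ j ≤ 2 only):
  cell(1,1) b: {A,T0}  orig:{A}
  cell(2,2) b: {A,T0}  orig:{A}
  cell(1,2) bb: {C,S}

Original NTs in T[1,2] deriving "bb": ["C", "S"]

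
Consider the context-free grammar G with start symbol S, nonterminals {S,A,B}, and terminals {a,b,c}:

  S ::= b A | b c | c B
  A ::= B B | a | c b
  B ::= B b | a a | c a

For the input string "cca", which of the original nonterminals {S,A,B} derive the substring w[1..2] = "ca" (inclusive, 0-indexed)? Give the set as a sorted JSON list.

Convert to CNF:
  S -> T0 B | T1 A | T1 T0
  A -> B B | T0 T1 | a
  B -> B T1 | T0 T2 | T2 T2
  T0 -> c
  T1 -> b
  T2 -> a

CYK fill — only the sub-triangle for w[1..2]:
  [1..1]={T0}  "c"  orig:{}
  [2..2]={A,T2}  "a"  orig:{A}
  [1..2]={B}  "ca"

Original NTs in T[1,2] deriving "ca": ["B"]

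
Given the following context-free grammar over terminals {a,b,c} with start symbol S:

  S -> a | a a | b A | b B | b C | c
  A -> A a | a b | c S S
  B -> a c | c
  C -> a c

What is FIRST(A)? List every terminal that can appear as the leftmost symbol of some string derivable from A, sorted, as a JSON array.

FIRST sets, iterate to fixpoint:
[1]
  A via A→a b: +{a}
  A via A→c S S: +{c}
  B via B→a c: +{a}
  B via B→c: +{c}
  C via C→a c: +{a}
  S via S→a: +{a}
  S via S→b A: +{b}
  S via S→c: +{c}
  FIRST[S]={a,b,c}  FIRST[A]={a,c}  FIRST[B]={a,c}  FIRST[C]={a}
[2] (no change)
  FIRST[S]={a,b,c}  FIRST[A]={a,c}  FIRST[B]={a,c}  FIRST[C]={a}

FIRST(A) = ["a", "c"]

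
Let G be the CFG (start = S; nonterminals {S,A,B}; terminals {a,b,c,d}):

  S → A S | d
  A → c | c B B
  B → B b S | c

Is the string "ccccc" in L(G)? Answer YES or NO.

CNF form of G:
  S -> A S | d
  A -> T0 X2 | c
  B -> B X3 | c
  T0 -> c
  T1 -> b
  X2 -> B B
  X3 -> T1 S

CYK table (by increasing span):
  cell(0,0) c: {A,B,T0}  orig:{A,B}
  cell(1,1) c: {A,B,T0}  orig:{A,B}
  cell(2,2) c: {A,B,T0}  orig:{A,B}
  cell(3,3) c: {A,B,T0}  orig:{A,B}
  cell(4,4) c: {A,B,T0}  orig:{A,B}
  cell(0,1) cc: {X2}  orig:{}
  cell(1,2) cc: {X2}  orig:{}
  cell(2,3) cc: {X2}  orig:{}
  cell(3,4) cc: {X2}  orig:{}
  cell(0,2) ccc: {A}
  cell(1,3) ccc: {A}
  cell(2,4) ccc: {A}
  cell(0,3) cccc: ∅
  cell(1,4) cccc: ∅
  cell(0,4) ccccc: ∅

S ∉ T[0,4] ⇒ NO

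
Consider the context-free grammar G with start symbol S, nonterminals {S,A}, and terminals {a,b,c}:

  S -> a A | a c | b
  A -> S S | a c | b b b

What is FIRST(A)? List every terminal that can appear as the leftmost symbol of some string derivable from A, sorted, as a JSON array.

FIRST sets, iterate to fixpoint:
round 1:
  A via A→a c: +{a}
  A via A→b b b: +{b}
  S via S→a A: +{a}
  S via S→b: +{b}
  FIRST(S)={a,b}  FIRST(A)={a,b}
round 2: (stable)
  FIRST(S)={a,b}  FIRST(A)={a,b}

FIRST(A) = ["a", "b"]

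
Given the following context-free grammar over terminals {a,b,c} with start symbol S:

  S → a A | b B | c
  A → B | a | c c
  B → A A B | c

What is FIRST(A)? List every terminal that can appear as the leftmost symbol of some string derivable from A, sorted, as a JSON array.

FIRST sets, iterate to fixpoint:
round 1:
  A via A→a: +{a}
  A via A→c c: +{c}
  B via B→A A B: +{a,c}
  S via S→a A: +{a}
  S via S→b B: +{b}
  S via S→c: +{c}
  S: {a,b,c}  A: {a,c}  B: {a,c}
round 2: (stable)
  S: {a,b,c}  A: {a,c}  B: {a,c}

FIRST(A) = ["a", "c"]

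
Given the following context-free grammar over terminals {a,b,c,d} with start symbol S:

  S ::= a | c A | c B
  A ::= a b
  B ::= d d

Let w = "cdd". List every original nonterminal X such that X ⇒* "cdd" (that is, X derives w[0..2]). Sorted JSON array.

CNF form of G:
  S -> T3 A | T3 B | a
  A -> T0 T1
  B -> T2 T2
  T0 -> a
  T1 -> b
  T2 -> d
  T3 -> c

Fill CYK table bottom-up, restricted to cells inside w[0..2]:
  cell(0,0) c: {T3}  orig:{}
  cell(1,1) d: {T2}  orig:{}
  cell(2,2) d: {T2}  orig:{}
  cell(0,1) cd: ∅
  cell(1,2) dd: {B}
  cell(0,2) cdd: {S}

Original NTs in T[0,2] deriving "cdd": ["S"]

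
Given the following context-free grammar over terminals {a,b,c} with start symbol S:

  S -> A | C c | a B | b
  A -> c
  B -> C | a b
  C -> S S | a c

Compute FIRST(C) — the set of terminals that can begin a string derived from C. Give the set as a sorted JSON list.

Compute FIRST by fixpoint:
round 1:
  A via A→c: +{c}
  B via B→a b: +{a}
  C via C→a c: +{a}
  S via S→A: +{c}
  S via S→C c: +{a}
  S via S→b: +{b}
  FIRST(S)={a,b,c}  FIRST(A)={c}  FIRST(B)={a}  FIRST(C)={a}
round 2:
  C via C→S S: +{b,c}
  FIRST(S)={a,b,c}  FIRST(A)={c}  FIRST(B)={a}  FIRST(C)={a,b,c}
round 3:
  B via B→C: +{b,c}
  FIRST(S)={a,b,c}  FIRST(A)={c}  FIRST(B)={a,b,c}  FIRST(C)={a,b,c}
round 4: done
  FIRST(S)={a,b,c}  FIRST(A)={c}  FIRST(B)={a,b,c}  FIRST(C)={a,b,c}

FIRST(C) = ["a", "b", "c"]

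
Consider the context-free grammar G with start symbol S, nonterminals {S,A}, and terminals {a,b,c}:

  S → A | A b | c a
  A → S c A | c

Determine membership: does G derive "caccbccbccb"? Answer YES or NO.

Convert to CNF:
  S -> A T1 | S X4 | T0 T2 | c
  A -> S X3 | c
  T0 -> c
  T1 -> b
  T2 -> a
  X3 -> T0 A
  X4 -> T0 A

CYK table (by increasing span):
  cell(0,0) c: {A,S,T0}  orig:{A,S}
  cell(1,1) a: {T2}  orig:{}
  cell(2,2) c: {A,S,T0}  orig:{A,S}
  cell(3,3) c: {A,S,T0}  orig:{A,S}
  cell(4,4) b: {T1}  orig:{}
  cell(5,5) c: {A,S,T0}  orig:{A,S}
  cell(6,6) c: {A,S,T0}  orig:{A,S}
  cell(7,7) b: {T1}  orig:{}
  cell(8,8) c: {A,S,T0}  orig:{A,S}
  cell(9,9) c: {A,S,T0}  orig:{A,S}
  cell(10,10) b: {T1}  orig:{}
  cell(0,1) ca: {S}
  cell(1,2) ac: ∅
  cell(2,3) cc: {X3,X4}  orig:{}
  cell(3,4) cb: {S}
  cell(4,5) bc: ∅
  cell(5,6) cc: {X3,X4}  orig:{}
  cell(6,7) cb: {S}
  cell(7,8) bc: ∅
  cell(8,9) cc: {X3,X4}  orig:{}
  cell(9,10) cb: {S}
  cell(0,2) cac: ∅
  cell(1,3) acc: ∅
  cell(2,4) ccb: ∅
  cell(3,5) cbc: ∅
  cell(4,6) bcc: ∅
  cell(5,7) ccb: ∅
  cell(6,8) cbc: ∅
  cell(7,9) bcc: ∅
  cell(8,10) ccb: ∅
  cell(0,3) cacc: {A,S}
  cell(1,4) accb: ∅
  cell(2,5) ccbc: ∅
  cell(3,6) cbcc: {A,S}
  cell(4,7) bccb: ∅
  cell(5,8) ccbc: ∅
  cell(6,9) cbcc: {A,S}
  cell(7,10) bccb: ∅
  cell(0,4) caccb: {S}
  cell(1,5) accbc: ∅
  cell(2,6) ccbcc: {X3,X4}  orig:{}
  cell(3,7) cbccb: {S}
  cell(4,8) bccbc: ∅
  cell(5,9) ccbcc: {X3,X4}  orig:{}
  cell(6,10) cbccb: {S}
  cell(0,5) caccbc: ∅
  cell(1,6) accbcc: ∅
  cell(2,7) ccbccb: ∅
  cell(3,8) cbccbc: ∅
  cell(4,9) bccbcc: ∅
  cell(5,10) ccbccb: ∅
  cell(0,6) caccbcc: {A,S}
  cell(1,7) accbccb: ∅
  cell(2,8) ccbccbc: ∅
  cell(3,9) cbccbcc: {A,S}
  cell(4,10) bccbccb: ∅
  cell(0,7) caccbccb: {S}
  cell(1,8) accbccbc: ∅
  cell(2,9) ccbccbcc: {X3,X4}  orig:{}
  cell(3,10) cbccbccb: {S}
  cell(0,8) caccbccbc: ∅
  cell(1,9) accbccbcc: ∅
  cell(2,10) ccbccbccb: ∅
  cell(0,9) caccbccbcc: {A,S}
  cell(1,10) accbccbccb: ∅
  cell(0,10) caccbccbccb: {S}

S ∈ T[0,10] ⇒ YES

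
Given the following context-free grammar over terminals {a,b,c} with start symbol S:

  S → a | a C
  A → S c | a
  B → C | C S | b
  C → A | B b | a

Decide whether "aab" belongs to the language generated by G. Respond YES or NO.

CNF form of G:
  S -> T2 C | a
  A -> S T0 | a
  B -> B T1 | C S | S T0 | a | b
  C -> B T1 | S T0 | a
  T0 -> c
  T1 -> b
  T2 -> a

CYK table (by increasing span):
  [0..0]={A,B,C,S,T2}  "a"  orig:{A,B,C,S}
  [1..1]={A,B,C,S,T2}  "a"  orig:{A,B,C,S}
  [2..2]={B,T1}  "b"  orig:{B}
  [0..1]={B,S}  "aa"
  [1..2]={B,C}  "ab"
  [0..2]={B,C,S}  "aab"

S ∈ T[0,2] ⇒ YES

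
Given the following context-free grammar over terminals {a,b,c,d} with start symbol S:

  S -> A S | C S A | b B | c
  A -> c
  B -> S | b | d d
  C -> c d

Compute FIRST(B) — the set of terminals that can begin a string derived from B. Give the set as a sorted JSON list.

FIRST sets, iterate to fixpoint:
pass 1:
  A via A→c: +{c}
  B via B→b: +{b}
  B via B→d d: +{d}
  C via C→c d: +{c}
  S via S→A S: +{c}
  S via S→b B: +{b}
  S: {b,c}  A: {c}  B: {b,d}  C: {c}
pass 2:
  B via B→S: +{c}
  S: {b,c}  A: {c}  B: {b,c,d}  C: {c}
pass 3: (no change)
  S: {b,c}  A: {c}  B: {b,c,d}  C: {c}

FIRST(B) = ["b", "c", "d"]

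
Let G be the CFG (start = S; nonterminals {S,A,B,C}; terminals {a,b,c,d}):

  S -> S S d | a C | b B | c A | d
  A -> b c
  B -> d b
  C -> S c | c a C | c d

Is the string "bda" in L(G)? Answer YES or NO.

CNF form of G:
  S -> S X5 | T0 B | T1 A | T3 C | d
  A -> T0 T1
  B -> T2 T0
  C -> S T1 | T1 T2 | T1 X4
  T0 -> b
  T1 -> c
  T2 -> d
  T3 -> a
  X4 -> T3 C
  X5 -> S T2

CYK table (by increasing span):
  cell(0,0) b: {T0}  orig:{}
  cell(1,1) d: {S,T2}  orig:{S}
  cell(2,2) a: {T3}  orig:{}
  cell(0,1) bd: ∅
  cell(1,2) da: ∅
  cell(0,2) bda: ∅

S ∉ T[0,2] ⇒ NO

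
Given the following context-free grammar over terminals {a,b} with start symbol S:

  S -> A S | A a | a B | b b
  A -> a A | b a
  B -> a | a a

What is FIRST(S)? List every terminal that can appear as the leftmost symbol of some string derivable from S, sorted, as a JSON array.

FIRST sets, iterate to fixpoint:
[1]
  A via A→a A: +{a}
  A via A→b a: +{b}
  B via B→a: +{a}
  S via S→A S: +{a,b}
  FIRST(S)={a,b}  FIRST(A)={a,b}  FIRST(B)={a}
[2] (stable)
  FIRST(S)={a,b}  FIRST(A)={a,b}  FIRST(B)={a}

FIRST(S) = ["a", "b"]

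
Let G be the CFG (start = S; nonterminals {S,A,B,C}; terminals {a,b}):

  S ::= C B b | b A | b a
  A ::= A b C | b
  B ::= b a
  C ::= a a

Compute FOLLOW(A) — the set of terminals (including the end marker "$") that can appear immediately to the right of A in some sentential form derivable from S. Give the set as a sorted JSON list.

FIRST iteration:
pass 1:
  A via A→b: +{b}
  B via B→b a: +{b}
  C via C→a a: +{a}
  S via S→C B b: +{a}
  S via S→b A: +{b}
  FIRST(S)={a,b}  FIRST(A)={b}  FIRST(B)={b}  FIRST(C)={a}
pass 2: done
  FIRST(S)={a,b}  FIRST(A)={b}  FIRST(B)={b}  FIRST(C)={a}

FOLLOW iteration:
FOLLOW(S) := {$}
round 1:
  A→A b C: FOLLOW(A) ⊇ FIRST(b) = {b}; new: +{b}
  A→A b C: FOLLOW(C) ⊇ FOLLOW(A) ⊇ {b}; new: +{b}
  S→C B b: FOLLOW(B) ⊇ FIRST(b) = {b}; new: +{b}
  S→b A: FOLLOW(A) ⊇ FOLLOW(S) ⊇ {$}; new: +{$}
  FOLLOW[S]={$}  FOLLOW[A]={$,b}  FOLLOW[B]={b}  FOLLOW[C]={b}
round 2:
  A→A b C: FOLLOW(C) ⊇ FOLLOW(A) ⊇ {$,b}; new: +{$}
  FOLLOW[S]={$}  FOLLOW[A]={$,b}  FOLLOW[B]={b}  FOLLOW[C]={$,b}
round 3: — fixpoint
  FOLLOW[S]={$}  FOLLOW[A]={$,b}  FOLLOW[B]={b}  FOLLOW[C]={$,b}

FOLLOW(A) = ["$", "b"]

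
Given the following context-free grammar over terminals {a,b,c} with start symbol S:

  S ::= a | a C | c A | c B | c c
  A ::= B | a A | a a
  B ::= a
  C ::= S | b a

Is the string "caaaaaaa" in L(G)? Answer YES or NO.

CNF form of G:
  S -> T0 C | T2 A | T2 B | T2 T2 | a
  A -> T0 A | T0 T0 | a
  B -> a
  C -> T0 C | T1 T0 | T2 A | T2 B | T2 T2 | a
  T0 -> a
  T1 -> b
  T2 -> c

CYK fill:
  T[0,0] 'c' = {T2}  orig:{}
  T[1,1] 'a' = {A,B,C,S,T0}  orig:{A,B,C,S}
  T[2,2] 'a' = {A,B,C,S,T0}  orig:{A,B,C,S}
  T[3,3] 'a' = {A,B,C,S,T0}  orig:{A,B,C,S}
  T[4,4] 'a' = {A,B,C,S,T0}  orig:{A,B,C,S}
  T[5,5] 'a' = {A,B,C,S,T0}  orig:{A,B,C,S}
  T[6,6] 'a' = {A,B,C,S,T0}  orig:{A,B,C,S}
  T[7,7] 'a' = {A,B,C,S,T0}  orig:{A,B,C,S}
  T[0,1] 'ca' = {C,S}
  T[1,2] 'aa' = {A,C,S}
  T[2,3] 'aa' = {A,C,S}
  T[3,4] 'aa' = {A,C,S}
  T[4,5] 'aa' = {A,C,S}
  T[5,6] 'aa' = {A,C,S}
  T[6,7] 'aa' = {A,C,S}
  T[0,2] 'caa' = {C,S}
  T[1,3] 'aaa' = {A,C,S}
  T[2,4] 'aaa' = {A,C,S}
  T[3,5] 'aaa' = {A,C,S}
  T[4,6] 'aaa' = {A,C,S}
  T[5,7] 'aaa' = {A,C,S}
  T[0,3] 'caaa' = {C,S}
  T[1,4] 'aaaa' = {A,C,S}
  T[2,5] 'aaaa' = {A,C,S}
  T[3,6] 'aaaa' = {A,C,S}
  T[4,7] 'aaaa' = {A,C,S}
  T[0,4] 'caaaa' = {C,S}
  T[1,5] 'aaaaa' = {A,C,S}
  T[2,6] 'aaaaa' = {A,C,S}
  T[3,7] 'aaaaa' = {A,C,S}
  T[0,5] 'caaaaa' = {C,S}
  T[1,6] 'aaaaaa' = {A,C,S}
  T[2,7] 'aaaaaa' = {A,C,S}
  T[0,6] 'caaaaaa' = {C,S}
  T[1,7] 'aaaaaaa' = {A,C,S}
  T[0,7] 'caaaaaaa' = {C,S}

S ∈ T[0,7] ⇒ YES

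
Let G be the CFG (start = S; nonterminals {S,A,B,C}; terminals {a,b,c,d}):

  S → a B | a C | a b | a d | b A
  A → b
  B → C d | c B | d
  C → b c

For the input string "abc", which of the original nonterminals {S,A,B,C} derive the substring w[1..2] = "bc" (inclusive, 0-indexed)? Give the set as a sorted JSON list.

Convert to CNF:
  S -> T2 A | T3 B | T3 C | T3 T0 | T3 T2
  A -> b
  B -> C T0 | T1 B | d
  C -> T2 T1
  T0 -> d
  T1 -> c
  T2 -> b
  T3 -> a

Fill CYK table bottom-up — only the sub-triangle for w[1..2]:
  [1..1]={A,T2}  "b"  orig:{A}
  [2..2]={T1}  "c"  orig:{}
  [1..2]={C}  "bc"

Original NTs in T[1,2] deriving "bc": ["C"]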